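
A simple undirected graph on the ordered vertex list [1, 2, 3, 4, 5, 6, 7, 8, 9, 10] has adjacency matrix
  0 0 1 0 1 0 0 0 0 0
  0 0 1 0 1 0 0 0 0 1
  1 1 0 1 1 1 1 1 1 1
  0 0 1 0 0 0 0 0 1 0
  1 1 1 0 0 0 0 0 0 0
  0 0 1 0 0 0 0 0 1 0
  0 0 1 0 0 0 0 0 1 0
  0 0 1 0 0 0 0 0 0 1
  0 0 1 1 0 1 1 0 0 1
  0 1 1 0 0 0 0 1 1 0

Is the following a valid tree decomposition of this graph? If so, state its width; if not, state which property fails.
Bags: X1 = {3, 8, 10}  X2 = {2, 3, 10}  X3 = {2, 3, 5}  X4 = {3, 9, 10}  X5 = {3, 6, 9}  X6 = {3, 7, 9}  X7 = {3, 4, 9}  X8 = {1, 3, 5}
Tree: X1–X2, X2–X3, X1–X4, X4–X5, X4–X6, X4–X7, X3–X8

Yes; width 2.

Every vertex of G appears in some bag (union = {1, 2, 3, 4, 5, 6, 7, 8, 9, 10}); every edge is covered by a bag; and for each vertex v the set of bags containing v is connected in the bag tree. The decomposition is therefore valid. The largest bag has 3 vertices, so the width is 2.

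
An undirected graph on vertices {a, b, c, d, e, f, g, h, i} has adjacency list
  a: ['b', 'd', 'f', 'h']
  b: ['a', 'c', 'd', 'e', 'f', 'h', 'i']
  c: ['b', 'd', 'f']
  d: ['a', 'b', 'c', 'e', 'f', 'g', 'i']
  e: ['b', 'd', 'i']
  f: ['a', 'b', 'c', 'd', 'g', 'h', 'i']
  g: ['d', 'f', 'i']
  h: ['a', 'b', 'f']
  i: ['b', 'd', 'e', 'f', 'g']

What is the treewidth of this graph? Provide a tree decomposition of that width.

Treewidth 3.
One such decomposition:
Bags: B1 = {b, d, f, i}  B2 = {d, f, g, i}  B3 = {a, b, d, f}  B4 = {b, c, d, f}  B5 = {a, b, f, h}  B6 = {b, d, e, i}
Tree: B1–B2, B1–B3, B3–B4, B3–B5, B1–B6

The largest bag has 4 vertices, giving width 3; this decomposition certifies tw(G) ≤ 3. Conversely, {b, d, e, i} is a clique of size 4, and the vertices of any clique must share a bag in every tree decomposition; so some bag has ≥ 4 vertices and tw(G) ≥ 3. The upper and lower bounds meet at 3, so that is the treewidth.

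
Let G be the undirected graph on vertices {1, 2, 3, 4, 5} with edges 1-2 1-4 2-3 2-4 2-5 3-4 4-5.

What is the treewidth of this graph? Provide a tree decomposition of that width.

The largest bag has 3 vertices, giving width 2; this decomposition certifies tw(G) ≤ 2. For the lower bound, the 3 vertices {1, 2, 4} are pairwise adjacent, and any tree decomposition puts a clique entirely inside one bag — forcing width ≥ 2. Combining the bounds, tw(G) = 2.

Treewidth 2.
One such decomposition:
Bags: B1 = {1, 2, 4}  B2 = {2, 3, 4}  B3 = {2, 4, 5}
Tree: B1–B2, B2–B3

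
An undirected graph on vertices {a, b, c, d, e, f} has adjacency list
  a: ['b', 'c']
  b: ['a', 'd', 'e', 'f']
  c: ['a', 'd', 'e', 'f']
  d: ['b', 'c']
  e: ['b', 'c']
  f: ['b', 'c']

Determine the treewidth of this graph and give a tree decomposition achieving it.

Treewidth 2.
One optimal decomposition is:
Bags: B1 = {b, c, e}  B2 = {a, b, c}  B3 = {b, c, f}  B4 = {b, c, d}
Tree: B1–B2, B2–B3, B3–B4

Each bag holds 3 vertices, so the decomposition has width 2, which upper-bounds the treewidth. For the lower bound, G contains the cycle e–c–a–b–e, so G is not a forest; only forests have treewidth ≤ 1, hence tw(G) ≥ 2. Combining the bounds, tw(G) = 2.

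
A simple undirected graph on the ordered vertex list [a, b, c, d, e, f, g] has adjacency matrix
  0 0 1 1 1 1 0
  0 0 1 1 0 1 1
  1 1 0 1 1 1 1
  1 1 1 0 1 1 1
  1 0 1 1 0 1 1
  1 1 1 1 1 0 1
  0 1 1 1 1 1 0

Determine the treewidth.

A width-4 tree decomposition is:
Bags: B1 = {c, d, e, f, g}  B2 = {a, c, d, e, f}  B3 = {b, c, d, f, g}
Tree: B1–B2, B1–B3
The largest bag has 5 vertices, giving width 4; this decomposition certifies tw(G) ≤ 4. For the lower bound, the 5 vertices {c, d, e, f, g} are pairwise adjacent, and any tree decomposition puts a clique entirely inside one bag — forcing width ≥ 4. Combining the bounds, tw(G) = 4.

4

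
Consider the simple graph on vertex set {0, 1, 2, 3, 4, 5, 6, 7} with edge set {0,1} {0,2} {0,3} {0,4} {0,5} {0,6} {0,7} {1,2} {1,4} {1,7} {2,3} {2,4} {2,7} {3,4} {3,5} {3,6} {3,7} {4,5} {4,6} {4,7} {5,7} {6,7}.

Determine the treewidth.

A width-4 tree decomposition is:
Bags: B1 = {0, 2, 3, 4, 7}  B2 = {0, 1, 2, 4, 7}  B3 = {0, 3, 4, 5, 7}  B4 = {0, 3, 4, 6, 7}
Tree: B1–B2, B1–B3, B3–B4
Each bag holds 5 vertices, so the decomposition has width 4, which upper-bounds the treewidth. Conversely, {0, 1, 2, 4, 7} is a clique of size 5, and the vertices of any clique must share a bag in every tree decomposition; so some bag has ≥ 5 vertices and tw(G) ≥ 4. Combining the bounds, tw(G) = 4.

4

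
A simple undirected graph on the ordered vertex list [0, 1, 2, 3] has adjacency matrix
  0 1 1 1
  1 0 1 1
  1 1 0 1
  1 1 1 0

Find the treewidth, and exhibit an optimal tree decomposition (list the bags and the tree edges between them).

A single bag containing all 4 vertices is trivially a valid decomposition of width 3. On the other hand G contains the 4-clique {0, 1, 2, 3}. A clique must lie in a single bag of any decomposition, so no decomposition can have width below 3. Hence tw(G) = 3 exactly.

Treewidth 3.
Bags: B1 = {0, 1, 2, 3}
Tree: (single bag)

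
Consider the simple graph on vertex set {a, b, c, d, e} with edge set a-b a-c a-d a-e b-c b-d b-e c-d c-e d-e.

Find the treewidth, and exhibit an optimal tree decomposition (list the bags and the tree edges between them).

Treewidth 4.
Bags: B1 = {a, b, c, d, e}
Tree: (single bag)

With just one bag of size 5, the width is 5 − 1 = 4, so tw(G) ≤ 4. For the lower bound, the 5 vertices {a, b, c, d, e} are pairwise adjacent, and any tree decomposition puts a clique entirely inside one bag — forcing width ≥ 4. Hence tw(G) = 4 exactly.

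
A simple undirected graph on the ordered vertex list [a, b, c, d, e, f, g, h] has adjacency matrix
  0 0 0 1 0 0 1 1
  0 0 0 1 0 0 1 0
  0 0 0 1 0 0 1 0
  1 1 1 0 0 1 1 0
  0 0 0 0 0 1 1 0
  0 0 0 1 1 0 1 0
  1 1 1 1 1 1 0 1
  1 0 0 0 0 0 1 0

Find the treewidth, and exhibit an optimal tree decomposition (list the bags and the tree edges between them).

Every bag has size at most 3, so the width is 3 − 1 = 2 and tw(G) ≤ 2. Conversely, {d, f, g} is a clique of size 3, and the vertices of any clique must share a bag in every tree decomposition; so some bag has ≥ 3 vertices and tw(G) ≥ 2. Combining the bounds, tw(G) = 2.

Treewidth 2.
One such decomposition:
Bags: B1 = {a, d, g}  B2 = {d, f, g}  B3 = {c, d, g}  B4 = {e, f, g}  B5 = {a, g, h}  B6 = {b, d, g}
Tree: B1–B2, B1–B3, B2–B4, B1–B5, B3–B6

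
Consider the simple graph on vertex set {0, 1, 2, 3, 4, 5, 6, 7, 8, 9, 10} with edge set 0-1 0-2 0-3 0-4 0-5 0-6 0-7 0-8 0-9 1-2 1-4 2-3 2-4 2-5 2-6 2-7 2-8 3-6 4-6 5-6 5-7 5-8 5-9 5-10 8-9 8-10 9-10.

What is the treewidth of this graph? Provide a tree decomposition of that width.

Treewidth 3.
One optimal decomposition is:
Bags: B1 = {0, 2, 4, 6}  B2 = {0, 1, 2, 4}  B3 = {0, 2, 5, 6}  B4 = {0, 2, 5, 8}  B5 = {0, 5, 8, 9}  B6 = {0, 2, 5, 7}  B7 = {5, 8, 9, 10}  B8 = {0, 2, 3, 6}
Tree: B1–B2, B1–B3, B3–B4, B4–B5, B3–B6, B5–B7, B3–B8

The largest bag has 4 vertices, giving width 3; this decomposition certifies tw(G) ≤ 3. Conversely, {0, 5, 8, 9} is a clique of size 4, and the vertices of any clique must share a bag in every tree decomposition; so some bag has ≥ 4 vertices and tw(G) ≥ 3. Hence tw(G) = 3 exactly.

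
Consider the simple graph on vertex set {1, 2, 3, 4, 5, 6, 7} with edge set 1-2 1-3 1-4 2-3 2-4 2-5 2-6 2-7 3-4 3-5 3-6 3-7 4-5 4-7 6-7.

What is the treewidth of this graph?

A width-3 tree decomposition is:
Bags: B1 = {2, 3, 6, 7}  B2 = {2, 3, 4, 7}  B3 = {2, 3, 4, 5}  B4 = {1, 2, 3, 4}
Tree: B1–B2, B2–B3, B2–B4
Every bag has size at most 4, so the width is 4 − 1 = 3 and tw(G) ≤ 3. For the lower bound, the 4 vertices {1, 2, 3, 4} are pairwise adjacent, and any tree decomposition puts a clique entirely inside one bag — forcing width ≥ 3. Combining the bounds, tw(G) = 3.

3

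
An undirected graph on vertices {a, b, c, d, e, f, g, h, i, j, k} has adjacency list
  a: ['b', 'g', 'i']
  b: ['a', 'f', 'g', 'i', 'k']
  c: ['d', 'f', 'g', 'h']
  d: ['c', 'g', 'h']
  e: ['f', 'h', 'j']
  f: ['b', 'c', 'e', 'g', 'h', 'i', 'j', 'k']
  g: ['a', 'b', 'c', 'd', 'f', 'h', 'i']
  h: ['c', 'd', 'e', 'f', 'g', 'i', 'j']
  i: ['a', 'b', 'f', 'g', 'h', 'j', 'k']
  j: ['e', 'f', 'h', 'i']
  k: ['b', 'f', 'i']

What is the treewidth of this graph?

A width-3 tree decomposition is:
Bags: B1 = {f, g, h, i}  B2 = {f, h, i, j}  B3 = {b, f, g, i}  B4 = {e, f, h, j}  B5 = {c, f, g, h}  B6 = {a, b, g, i}  B7 = {c, d, g, h}  B8 = {b, f, i, k}
Tree: B1–B2, B1–B3, B2–B4, B1–B5, B3–B6, B5–B7, B3–B8
Each bag holds 4 vertices, so the decomposition has width 3, which upper-bounds the treewidth. For the lower bound, the 4 vertices {c, d, g, h} are pairwise adjacent, and any tree decomposition puts a clique entirely inside one bag — forcing width ≥ 3. Combining the bounds, tw(G) = 3.

3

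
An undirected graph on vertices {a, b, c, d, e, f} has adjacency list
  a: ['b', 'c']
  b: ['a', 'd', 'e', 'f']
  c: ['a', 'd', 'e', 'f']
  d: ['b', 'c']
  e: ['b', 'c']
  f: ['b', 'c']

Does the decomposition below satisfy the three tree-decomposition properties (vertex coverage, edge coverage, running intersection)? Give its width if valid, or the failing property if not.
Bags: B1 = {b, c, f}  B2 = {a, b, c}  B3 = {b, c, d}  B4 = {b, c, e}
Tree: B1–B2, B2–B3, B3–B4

Checking the three conditions: (i) the bags cover all of {a, b, c, d, e, f}; (ii) for each edge, some bag contains both endpoints; (iii) the bags containing any fixed vertex form a subtree. All hold, so the decomposition is valid with width 3 − 1 = 2.

Yes; width 2.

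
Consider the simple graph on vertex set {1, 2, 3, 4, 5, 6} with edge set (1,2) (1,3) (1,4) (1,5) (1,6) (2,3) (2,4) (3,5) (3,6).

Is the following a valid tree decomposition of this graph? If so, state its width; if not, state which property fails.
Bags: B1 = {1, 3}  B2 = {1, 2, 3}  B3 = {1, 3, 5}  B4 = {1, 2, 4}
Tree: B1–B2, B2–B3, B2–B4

A tree decomposition must satisfy three properties: every vertex lies in some bag; for every edge, both endpoints lie together in some bag; and for every vertex, the bags containing it form a connected subtree. Here vertex 6 appears in no bag, so the decomposition is invalid.

No — vertex 6 appears in no bag.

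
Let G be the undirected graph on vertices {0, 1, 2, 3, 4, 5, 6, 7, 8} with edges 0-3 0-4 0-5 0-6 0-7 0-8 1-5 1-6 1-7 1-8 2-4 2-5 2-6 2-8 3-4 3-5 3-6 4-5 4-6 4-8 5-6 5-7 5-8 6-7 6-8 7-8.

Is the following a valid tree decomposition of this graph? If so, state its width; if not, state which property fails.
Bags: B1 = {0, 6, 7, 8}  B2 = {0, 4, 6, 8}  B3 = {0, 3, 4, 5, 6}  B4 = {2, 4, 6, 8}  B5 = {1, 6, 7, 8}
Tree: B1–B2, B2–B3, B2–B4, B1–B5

A tree decomposition must satisfy three properties: every vertex lies in some bag; for every edge, both endpoints lie together in some bag; and for every vertex, the bags containing it form a connected subtree. Here edge (7,5) lies in no bag, so the decomposition is invalid.

No — edge (7,5) lies in no bag.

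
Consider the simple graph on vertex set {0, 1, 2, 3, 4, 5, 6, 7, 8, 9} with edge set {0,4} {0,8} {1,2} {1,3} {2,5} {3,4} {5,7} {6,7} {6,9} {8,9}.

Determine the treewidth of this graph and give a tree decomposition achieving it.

Every bag has size at most 3, so the width is 3 − 1 = 2 and tw(G) ≤ 2. The edges 3–1–2–5–7–6–9–8–0–4–3 form a cycle, so G is not a tree and its treewidth is at least 2. Combining the bounds, tw(G) = 2.

Treewidth 2.
One optimal decomposition is:
Bags: B1 = {1, 2, 3}  B2 = {2, 3, 5}  B3 = {3, 5, 7}  B4 = {3, 6, 7}  B5 = {3, 6, 9}  B6 = {3, 8, 9}  B7 = {0, 3, 8}  B8 = {0, 3, 4}
Tree: B1–B2, B2–B3, B3–B4, B4–B5, B5–B6, B6–B7, B7–B8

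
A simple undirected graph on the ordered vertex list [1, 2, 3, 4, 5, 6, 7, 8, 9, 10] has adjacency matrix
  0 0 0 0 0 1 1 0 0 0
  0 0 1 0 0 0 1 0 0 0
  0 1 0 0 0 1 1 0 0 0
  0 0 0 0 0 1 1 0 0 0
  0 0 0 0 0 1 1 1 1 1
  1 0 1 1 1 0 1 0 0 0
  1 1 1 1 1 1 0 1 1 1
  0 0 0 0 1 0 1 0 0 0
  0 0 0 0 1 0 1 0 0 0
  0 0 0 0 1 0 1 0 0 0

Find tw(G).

2

A width-2 tree decomposition is:
Bags: B1 = {5, 6, 7}  B2 = {3, 6, 7}  B3 = {4, 6, 7}  B4 = {5, 7, 8}  B5 = {5, 7, 9}  B6 = {5, 7, 10}  B7 = {2, 3, 7}  B8 = {1, 6, 7}
Tree: B1–B2, B2–B3, B1–B4, B4–B5, B4–B6, B2–B7, B3–B8
The largest bag has 3 vertices, giving width 2; this decomposition certifies tw(G) ≤ 2. For the lower bound, the 3 vertices {1, 6, 7} are pairwise adjacent, and any tree decomposition puts a clique entirely inside one bag — forcing width ≥ 2. Combining the bounds, tw(G) = 2.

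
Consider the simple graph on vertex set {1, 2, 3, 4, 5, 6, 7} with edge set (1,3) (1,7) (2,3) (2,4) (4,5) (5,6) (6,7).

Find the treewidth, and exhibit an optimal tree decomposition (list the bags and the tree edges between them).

Treewidth 2.
Bags: B1 = {2, 3, 4}  B2 = {3, 4, 5}  B3 = {3, 5, 6}  B4 = {3, 6, 7}  B5 = {1, 3, 7}
Tree: B1–B2, B2–B3, B3–B4, B4–B5

Every bag has size at most 3, so the width is 3 − 1 = 2 and tw(G) ≤ 2. For the lower bound, G contains the cycle 3–2–4–5–6–7–1–3, so G is not a forest; only forests have treewidth ≤ 1, hence tw(G) ≥ 2. Combining the bounds, tw(G) = 2.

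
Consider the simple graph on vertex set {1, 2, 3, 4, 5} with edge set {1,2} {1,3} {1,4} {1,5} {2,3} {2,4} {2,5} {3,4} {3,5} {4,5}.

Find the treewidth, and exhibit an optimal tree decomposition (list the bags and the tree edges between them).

Treewidth 4.
Bags: B1 = {1, 2, 3, 4, 5}
Tree: (single bag)

A single bag containing all 5 vertices is trivially a valid decomposition of width 4. Conversely, {1, 2, 3, 4, 5} is a clique of size 5, and the vertices of any clique must share a bag in every tree decomposition; so some bag has ≥ 5 vertices and tw(G) ≥ 4. Hence tw(G) = 4 exactly.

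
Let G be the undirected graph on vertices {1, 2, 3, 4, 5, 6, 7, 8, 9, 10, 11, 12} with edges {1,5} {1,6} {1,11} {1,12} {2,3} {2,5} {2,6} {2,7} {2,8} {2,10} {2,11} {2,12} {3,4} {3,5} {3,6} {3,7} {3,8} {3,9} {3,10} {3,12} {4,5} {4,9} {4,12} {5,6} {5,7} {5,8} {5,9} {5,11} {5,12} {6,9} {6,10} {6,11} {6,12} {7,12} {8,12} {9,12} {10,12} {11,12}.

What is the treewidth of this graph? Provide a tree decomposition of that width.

Each bag holds 5 vertices, so the decomposition has width 4, which upper-bounds the treewidth. For the lower bound, the 5 vertices {2, 3, 6, 10, 12} are pairwise adjacent, and any tree decomposition puts a clique entirely inside one bag — forcing width ≥ 4. Therefore the treewidth is 4.

Treewidth 4.
One such decomposition:
Bags: B1 = {2, 3, 5, 6, 12}  B2 = {2, 3, 5, 7, 12}  B3 = {3, 5, 6, 9, 12}  B4 = {3, 4, 5, 9, 12}  B5 = {2, 3, 6, 10, 12}  B6 = {2, 5, 6, 11, 12}  B7 = {2, 3, 5, 8, 12}  B8 = {1, 5, 6, 11, 12}
Tree: B1–B2, B1–B3, B3–B4, B1–B5, B1–B6, B1–B7, B6–B8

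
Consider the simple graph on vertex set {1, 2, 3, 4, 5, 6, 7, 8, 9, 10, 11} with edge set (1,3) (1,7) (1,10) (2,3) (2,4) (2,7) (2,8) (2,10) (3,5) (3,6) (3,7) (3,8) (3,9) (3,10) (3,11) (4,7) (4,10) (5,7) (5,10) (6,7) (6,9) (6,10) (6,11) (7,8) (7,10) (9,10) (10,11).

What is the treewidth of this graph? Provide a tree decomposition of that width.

Treewidth 3.
Bags: B1 = {3, 6, 7, 10}  B2 = {1, 3, 7, 10}  B3 = {3, 6, 10, 11}  B4 = {2, 3, 7, 10}  B5 = {3, 6, 9, 10}  B6 = {2, 3, 7, 8}  B7 = {3, 5, 7, 10}  B8 = {2, 4, 7, 10}
Tree: B1–B2, B1–B3, B2–B4, B1–B5, B4–B6, B2–B7, B4–B8

The largest bag has 4 vertices, giving width 3; this decomposition certifies tw(G) ≤ 3. For the lower bound, the 4 vertices {2, 3, 7, 8} are pairwise adjacent, and any tree decomposition puts a clique entirely inside one bag — forcing width ≥ 3. The upper and lower bounds meet at 3, so that is the treewidth.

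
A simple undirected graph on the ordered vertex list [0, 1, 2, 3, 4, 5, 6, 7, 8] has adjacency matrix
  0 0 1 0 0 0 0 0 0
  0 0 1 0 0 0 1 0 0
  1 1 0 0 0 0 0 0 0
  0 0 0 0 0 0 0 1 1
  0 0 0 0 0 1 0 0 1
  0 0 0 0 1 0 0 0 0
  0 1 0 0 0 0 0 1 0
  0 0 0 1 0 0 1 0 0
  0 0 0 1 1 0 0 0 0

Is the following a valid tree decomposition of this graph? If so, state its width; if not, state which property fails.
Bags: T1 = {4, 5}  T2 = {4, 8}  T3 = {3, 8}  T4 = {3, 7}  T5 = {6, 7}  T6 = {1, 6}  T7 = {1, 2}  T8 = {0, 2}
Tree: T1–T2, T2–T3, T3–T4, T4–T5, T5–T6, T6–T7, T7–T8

Vertex coverage: the bags together contain {0, 1, 2, 3, 4, 5, 6, 7, 8}, the full vertex set. Edge coverage: each edge of G has both endpoints in at least one bag. Running intersection: for every vertex, the bags containing it form a connected subtree. All three properties hold, so this is a valid tree decomposition of width max|bag| − 1 = 1, and hence tw(G) ≤ 1.

Yes; width 1.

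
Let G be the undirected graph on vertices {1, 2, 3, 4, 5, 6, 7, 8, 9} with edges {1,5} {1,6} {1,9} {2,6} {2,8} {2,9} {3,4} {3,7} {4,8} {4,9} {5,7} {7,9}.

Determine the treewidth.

3

A width-3 tree decomposition is:
Bags: B1 = {2, 3, 4, 8}  B2 = {2, 3, 4, 9}  B3 = {2, 3, 7, 9}  B4 = {2, 6, 7, 9}  B5 = {1, 6, 7, 9}  B6 = {1, 5, 6, 7}
Tree: B1–B2, B2–B3, B3–B4, B4–B5, B5–B6
Each bag holds 4 vertices, so the decomposition has width 3, which upper-bounds the treewidth. For the lower bound: the 4 vertex sets {3,4,8}, {2}, {9}, {1,5,6,7} are disjoint, each induces a connected subgraph, and every pair is joined by at least one edge of G. Contracting each set to a single vertex therefore yields K_{4} as a minor, and since treewidth is minor-monotone, tw(G) ≥ tw(K_{4}) = 3. Hence tw(G) = 3 exactly.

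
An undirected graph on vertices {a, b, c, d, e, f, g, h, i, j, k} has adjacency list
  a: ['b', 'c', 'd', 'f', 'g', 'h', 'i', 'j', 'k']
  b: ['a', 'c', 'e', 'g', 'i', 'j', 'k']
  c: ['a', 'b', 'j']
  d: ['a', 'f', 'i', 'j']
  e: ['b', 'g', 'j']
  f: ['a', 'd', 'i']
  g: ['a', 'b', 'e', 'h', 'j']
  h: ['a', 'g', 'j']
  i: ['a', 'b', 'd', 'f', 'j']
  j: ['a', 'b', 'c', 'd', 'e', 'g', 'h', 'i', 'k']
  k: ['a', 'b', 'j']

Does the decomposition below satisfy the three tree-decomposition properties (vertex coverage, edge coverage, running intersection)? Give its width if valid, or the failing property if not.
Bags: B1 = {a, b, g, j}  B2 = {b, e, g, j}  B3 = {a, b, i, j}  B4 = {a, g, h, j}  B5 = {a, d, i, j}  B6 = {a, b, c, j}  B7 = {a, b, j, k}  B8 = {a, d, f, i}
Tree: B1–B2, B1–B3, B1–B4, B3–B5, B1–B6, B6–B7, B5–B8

Yes; width 3.

Checking the three conditions: (i) the bags cover all of {a, b, c, d, e, f, g, h, i, j, k}; (ii) for each edge, some bag contains both endpoints; (iii) the bags containing any fixed vertex form a subtree. All hold, so the decomposition is valid with width 4 − 1 = 3.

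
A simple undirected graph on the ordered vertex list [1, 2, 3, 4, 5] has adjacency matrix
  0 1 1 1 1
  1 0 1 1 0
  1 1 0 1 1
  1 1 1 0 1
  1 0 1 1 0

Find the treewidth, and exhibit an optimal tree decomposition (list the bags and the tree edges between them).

Treewidth 3.
One such decomposition:
Bags: B1 = {1, 2, 3, 4}  B2 = {1, 3, 4, 5}
Tree: B1–B2

Every bag has size at most 4, so the width is 4 − 1 = 3 and tw(G) ≤ 3. Conversely, {1, 2, 3, 4} is a clique of size 4, and the vertices of any clique must share a bag in every tree decomposition; so some bag has ≥ 4 vertices and tw(G) ≥ 3. Hence tw(G) = 3 exactly.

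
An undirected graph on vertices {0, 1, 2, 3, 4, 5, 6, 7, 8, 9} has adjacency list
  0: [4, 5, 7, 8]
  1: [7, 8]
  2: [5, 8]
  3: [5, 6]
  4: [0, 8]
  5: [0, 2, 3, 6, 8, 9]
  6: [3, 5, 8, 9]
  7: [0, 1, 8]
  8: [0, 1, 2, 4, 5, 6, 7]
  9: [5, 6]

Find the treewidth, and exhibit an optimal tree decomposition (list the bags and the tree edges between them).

Treewidth 2.
One such decomposition:
Bags: B1 = {0, 7, 8}  B2 = {0, 5, 8}  B3 = {5, 6, 8}  B4 = {1, 7, 8}  B5 = {2, 5, 8}  B6 = {3, 5, 6}  B7 = {0, 4, 8}  B8 = {5, 6, 9}
Tree: B1–B2, B2–B3, B1–B4, B3–B5, B3–B6, B1–B7, B3–B8

Every bag has size at most 3, so the width is 3 − 1 = 2 and tw(G) ≤ 2. Conversely, {0, 4, 8} is a clique of size 3, and the vertices of any clique must share a bag in every tree decomposition; so some bag has ≥ 3 vertices and tw(G) ≥ 2. The upper and lower bounds meet at 2, so that is the treewidth.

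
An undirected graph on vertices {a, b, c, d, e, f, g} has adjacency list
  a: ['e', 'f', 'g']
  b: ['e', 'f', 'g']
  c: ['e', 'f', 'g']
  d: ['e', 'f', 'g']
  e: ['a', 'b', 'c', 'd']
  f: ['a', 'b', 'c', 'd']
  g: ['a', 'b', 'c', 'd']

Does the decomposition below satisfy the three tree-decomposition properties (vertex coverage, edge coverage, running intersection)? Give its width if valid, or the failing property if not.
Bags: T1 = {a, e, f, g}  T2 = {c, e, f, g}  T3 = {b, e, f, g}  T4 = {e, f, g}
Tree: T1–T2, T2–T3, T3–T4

No — vertex d appears in no bag.

A tree decomposition must satisfy three properties: every vertex lies in some bag; for every edge, both endpoints lie together in some bag; and for every vertex, the bags containing it form a connected subtree. Here vertex d appears in no bag, so the decomposition is invalid.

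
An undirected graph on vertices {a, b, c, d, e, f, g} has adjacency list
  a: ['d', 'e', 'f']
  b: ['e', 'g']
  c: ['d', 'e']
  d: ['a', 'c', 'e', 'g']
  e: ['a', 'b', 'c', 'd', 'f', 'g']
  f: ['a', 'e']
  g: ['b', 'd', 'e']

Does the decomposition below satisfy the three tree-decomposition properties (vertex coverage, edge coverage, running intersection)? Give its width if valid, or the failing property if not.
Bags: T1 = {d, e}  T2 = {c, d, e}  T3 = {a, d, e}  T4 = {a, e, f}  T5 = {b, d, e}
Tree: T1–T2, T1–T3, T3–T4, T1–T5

No — vertex g appears in no bag.

A tree decomposition must satisfy three properties: every vertex lies in some bag; for every edge, both endpoints lie together in some bag; and for every vertex, the bags containing it form a connected subtree. Here vertex g appears in no bag, so the decomposition is invalid.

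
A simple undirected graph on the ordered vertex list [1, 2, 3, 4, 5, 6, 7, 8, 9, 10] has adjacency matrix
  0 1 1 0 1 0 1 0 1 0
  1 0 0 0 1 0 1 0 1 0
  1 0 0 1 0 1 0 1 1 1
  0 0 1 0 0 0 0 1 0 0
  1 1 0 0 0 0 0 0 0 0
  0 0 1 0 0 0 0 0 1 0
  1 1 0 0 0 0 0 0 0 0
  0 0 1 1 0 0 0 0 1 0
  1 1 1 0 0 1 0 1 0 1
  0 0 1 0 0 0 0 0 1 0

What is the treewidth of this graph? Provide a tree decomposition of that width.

Each bag holds 3 vertices, so the decomposition has width 2, which upper-bounds the treewidth. Conversely, {1, 2, 9} is a clique of size 3, and the vertices of any clique must share a bag in every tree decomposition; so some bag has ≥ 3 vertices and tw(G) ≥ 2. The upper and lower bounds meet at 2, so that is the treewidth.

Treewidth 2.
One such decomposition:
Bags: B1 = {3, 6, 9}  B2 = {1, 3, 9}  B3 = {1, 2, 9}  B4 = {1, 2, 7}  B5 = {1, 2, 5}  B6 = {3, 8, 9}  B7 = {3, 4, 8}  B8 = {3, 9, 10}
Tree: B1–B2, B2–B3, B3–B4, B3–B5, B1–B6, B6–B7, B6–B8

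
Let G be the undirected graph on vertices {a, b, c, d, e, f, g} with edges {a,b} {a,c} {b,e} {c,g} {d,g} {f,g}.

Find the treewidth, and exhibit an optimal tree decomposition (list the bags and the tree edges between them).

The largest bag has 2 vertices, giving width 1; this decomposition certifies tw(G) ≤ 1. Since G has at least one edge (e.g. a–b), it is not an edgeless graph, so tw(G) ≥ 1. Therefore the treewidth is 1.

Treewidth 1.
Bags: B1 = {a, b}  B2 = {a, c}  B3 = {c, g}  B4 = {b, e}  B5 = {f, g}  B6 = {d, g}
Tree: B1–B2, B2–B3, B1–B4, B3–B5, B3–B6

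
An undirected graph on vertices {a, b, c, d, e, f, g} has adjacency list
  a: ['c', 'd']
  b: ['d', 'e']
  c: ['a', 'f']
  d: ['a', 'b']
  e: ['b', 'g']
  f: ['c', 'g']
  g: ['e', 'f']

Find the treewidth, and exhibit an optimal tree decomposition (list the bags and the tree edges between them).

Treewidth 2.
Bags: B1 = {b, e, g}  B2 = {b, d, g}  B3 = {a, d, g}  B4 = {a, c, g}  B5 = {c, f, g}
Tree: B1–B2, B2–B3, B3–B4, B4–B5

Each bag holds 3 vertices, so the decomposition has width 2, which upper-bounds the treewidth. Since g–e–b–d–a–c–f–g is a cycle in G, G is not acyclic. Forests are exactly the graphs of treewidth ≤ 1, so tw(G) ≥ 2. Hence tw(G) = 2 exactly.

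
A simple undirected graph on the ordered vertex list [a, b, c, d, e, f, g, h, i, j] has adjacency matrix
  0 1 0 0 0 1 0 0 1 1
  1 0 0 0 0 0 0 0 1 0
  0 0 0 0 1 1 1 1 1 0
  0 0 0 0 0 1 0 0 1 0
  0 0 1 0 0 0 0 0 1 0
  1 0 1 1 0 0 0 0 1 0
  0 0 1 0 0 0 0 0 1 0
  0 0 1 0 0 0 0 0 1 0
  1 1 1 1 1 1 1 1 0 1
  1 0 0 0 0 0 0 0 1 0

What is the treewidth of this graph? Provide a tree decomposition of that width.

The largest bag has 3 vertices, giving width 2; this decomposition certifies tw(G) ≤ 2. Conversely, {d, f, i} is a clique of size 3, and the vertices of any clique must share a bag in every tree decomposition; so some bag has ≥ 3 vertices and tw(G) ≥ 2. Therefore the treewidth is 2.

Treewidth 2.
One such decomposition:
Bags: B1 = {a, f, i}  B2 = {a, i, j}  B3 = {a, b, i}  B4 = {c, f, i}  B5 = {c, g, i}  B6 = {c, h, i}  B7 = {c, e, i}  B8 = {d, f, i}
Tree: B1–B2, B1–B3, B1–B4, B4–B5, B5–B6, B5–B7, B1–B8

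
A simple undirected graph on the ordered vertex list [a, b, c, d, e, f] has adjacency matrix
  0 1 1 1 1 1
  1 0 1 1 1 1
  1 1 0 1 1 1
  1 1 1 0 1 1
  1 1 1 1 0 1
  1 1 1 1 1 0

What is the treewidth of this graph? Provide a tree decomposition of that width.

A single bag containing all 6 vertices is trivially a valid decomposition of width 5. Conversely, {a, b, c, d, e, f} is a clique of size 6, and the vertices of any clique must share a bag in every tree decomposition; so some bag has ≥ 6 vertices and tw(G) ≥ 5. Hence tw(G) = 5 exactly.

Treewidth 5.
Bags: B1 = {a, b, c, d, e, f}
Tree: (single bag)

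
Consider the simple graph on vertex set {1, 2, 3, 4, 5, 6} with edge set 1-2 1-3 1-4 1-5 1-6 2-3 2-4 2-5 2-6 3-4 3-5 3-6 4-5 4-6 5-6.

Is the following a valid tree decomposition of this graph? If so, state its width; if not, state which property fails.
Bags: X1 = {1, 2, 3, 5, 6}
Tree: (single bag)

A tree decomposition must satisfy three properties: every vertex lies in some bag; for every edge, both endpoints lie together in some bag; and for every vertex, the bags containing it form a connected subtree. Here vertex 4 appears in no bag, so the decomposition is invalid.

No — vertex 4 appears in no bag.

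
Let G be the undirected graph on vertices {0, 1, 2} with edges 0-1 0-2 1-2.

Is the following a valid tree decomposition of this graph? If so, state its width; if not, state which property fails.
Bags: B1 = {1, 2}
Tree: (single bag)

No — vertex 0 appears in no bag.

A tree decomposition must satisfy three properties: every vertex lies in some bag; for every edge, both endpoints lie together in some bag; and for every vertex, the bags containing it form a connected subtree. Here vertex 0 appears in no bag, so the decomposition is invalid.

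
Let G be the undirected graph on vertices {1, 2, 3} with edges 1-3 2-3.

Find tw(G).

1

A width-1 tree decomposition is:
Bags: B1 = {1, 3}  B2 = {2, 3}
Tree: B1–B2
Each bag holds 2 vertices, so the decomposition has width 1, which upper-bounds the treewidth. G has an edge, so its treewidth is at least 1. Hence tw(G) = 1 exactly.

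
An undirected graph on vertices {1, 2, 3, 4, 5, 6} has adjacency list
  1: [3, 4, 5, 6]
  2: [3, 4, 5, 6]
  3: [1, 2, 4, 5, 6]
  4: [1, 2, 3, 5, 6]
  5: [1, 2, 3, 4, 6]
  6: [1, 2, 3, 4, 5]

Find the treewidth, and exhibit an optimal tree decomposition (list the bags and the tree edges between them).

Treewidth 4.
One such decomposition:
Bags: B1 = {1, 3, 4, 5, 6}  B2 = {2, 3, 4, 5, 6}
Tree: B1–B2

Each bag holds 5 vertices, so the decomposition has width 4, which upper-bounds the treewidth. For the lower bound, the 5 vertices {1, 3, 4, 5, 6} are pairwise adjacent, and any tree decomposition puts a clique entirely inside one bag — forcing width ≥ 4. Therefore the treewidth is 4.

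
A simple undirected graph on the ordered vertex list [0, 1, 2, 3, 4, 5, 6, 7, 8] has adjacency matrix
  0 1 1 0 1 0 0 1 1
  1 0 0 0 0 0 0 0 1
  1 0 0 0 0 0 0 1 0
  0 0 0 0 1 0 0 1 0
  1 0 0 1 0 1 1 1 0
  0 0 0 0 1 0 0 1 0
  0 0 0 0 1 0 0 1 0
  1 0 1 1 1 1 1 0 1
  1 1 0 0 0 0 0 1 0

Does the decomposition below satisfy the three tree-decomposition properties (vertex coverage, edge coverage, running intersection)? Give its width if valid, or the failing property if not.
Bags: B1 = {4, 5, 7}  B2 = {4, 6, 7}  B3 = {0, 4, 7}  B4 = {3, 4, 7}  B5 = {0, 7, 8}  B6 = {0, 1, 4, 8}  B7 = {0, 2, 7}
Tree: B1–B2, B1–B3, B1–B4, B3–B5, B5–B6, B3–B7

No — bags containing vertex 4 are not connected in the tree.

A tree decomposition must satisfy three properties: every vertex lies in some bag; for every edge, both endpoints lie together in some bag; and for every vertex, the bags containing it form a connected subtree. Here bags containing vertex 4 are not connected in the tree, so the decomposition is invalid.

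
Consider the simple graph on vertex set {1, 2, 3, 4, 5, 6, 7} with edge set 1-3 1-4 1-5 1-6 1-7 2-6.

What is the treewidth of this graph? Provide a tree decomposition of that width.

Every bag has size at most 2, so the width is 2 − 1 = 1 and tw(G) ≤ 1. Since G has at least one edge (e.g. 1–3), it is not an edgeless graph, so tw(G) ≥ 1. Hence tw(G) = 1 exactly.

Treewidth 1.
One such decomposition:
Bags: B1 = {1, 3}  B2 = {1, 7}  B3 = {1, 4}  B4 = {1, 6}  B5 = {1, 5}  B6 = {2, 6}
Tree: B1–B2, B1–B3, B3–B4, B4–B5, B4–B6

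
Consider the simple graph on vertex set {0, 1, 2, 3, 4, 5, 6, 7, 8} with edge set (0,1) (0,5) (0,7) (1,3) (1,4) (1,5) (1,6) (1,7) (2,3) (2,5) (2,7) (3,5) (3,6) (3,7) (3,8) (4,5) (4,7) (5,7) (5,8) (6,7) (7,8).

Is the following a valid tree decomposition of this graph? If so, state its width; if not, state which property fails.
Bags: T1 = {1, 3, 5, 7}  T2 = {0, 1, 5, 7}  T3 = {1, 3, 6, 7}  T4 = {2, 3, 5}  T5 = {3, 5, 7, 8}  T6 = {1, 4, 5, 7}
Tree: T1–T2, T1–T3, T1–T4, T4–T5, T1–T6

A tree decomposition must satisfy three properties: every vertex lies in some bag; for every edge, both endpoints lie together in some bag; and for every vertex, the bags containing it form a connected subtree. Here edge (7,2) lies in no bag, so the decomposition is invalid.

No — edge (7,2) lies in no bag.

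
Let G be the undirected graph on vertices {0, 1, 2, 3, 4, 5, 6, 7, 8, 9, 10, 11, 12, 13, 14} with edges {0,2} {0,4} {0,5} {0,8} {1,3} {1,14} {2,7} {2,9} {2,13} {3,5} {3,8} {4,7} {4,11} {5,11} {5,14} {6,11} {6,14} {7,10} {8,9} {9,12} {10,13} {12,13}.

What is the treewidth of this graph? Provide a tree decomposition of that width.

Treewidth 3.
One such decomposition:
Bags: B1 = {1, 6, 11, 14}  B2 = {1, 5, 11, 14}  B3 = {1, 3, 5, 11}  B4 = {3, 4, 5, 11}  B5 = {0, 3, 4, 5}  B6 = {0, 3, 4, 8}  B7 = {0, 4, 7, 8}  B8 = {0, 2, 7, 8}  B9 = {2, 7, 8, 9}  B10 = {2, 7, 9, 10}  B11 = {2, 9, 10, 13}  B12 = {9, 10, 12, 13}
Tree: B1–B2, B2–B3, B3–B4, B4–B5, B5–B6, B6–B7, B7–B8, B8–B9, B9–B10, B10–B11, B11–B12

Every bag has size at most 4, so the width is 4 − 1 = 3 and tw(G) ≤ 3. For the lower bound: the 4 vertex sets {1,6,14}, {11}, {5}, {0,3,4,8} are disjoint, each induces a connected subgraph, and every pair is joined by at least one edge of G. Contracting each set to a single vertex therefore yields K_{4} as a minor, and since treewidth is minor-monotone, tw(G) ≥ tw(K_{4}) = 3. Hence tw(G) = 3 exactly.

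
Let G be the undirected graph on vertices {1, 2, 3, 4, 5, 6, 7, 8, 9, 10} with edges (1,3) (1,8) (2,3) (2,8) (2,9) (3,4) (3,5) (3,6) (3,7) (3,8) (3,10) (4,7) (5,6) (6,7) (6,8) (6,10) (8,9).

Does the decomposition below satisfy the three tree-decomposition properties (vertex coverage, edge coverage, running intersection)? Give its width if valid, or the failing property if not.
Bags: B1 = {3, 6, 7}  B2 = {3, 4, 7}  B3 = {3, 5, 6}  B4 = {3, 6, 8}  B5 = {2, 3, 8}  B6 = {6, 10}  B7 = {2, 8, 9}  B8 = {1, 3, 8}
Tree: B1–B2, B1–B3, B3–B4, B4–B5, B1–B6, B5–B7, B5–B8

No — edge (3,10) lies in no bag.

A tree decomposition must satisfy three properties: every vertex lies in some bag; for every edge, both endpoints lie together in some bag; and for every vertex, the bags containing it form a connected subtree. Here edge (3,10) lies in no bag, so the decomposition is invalid.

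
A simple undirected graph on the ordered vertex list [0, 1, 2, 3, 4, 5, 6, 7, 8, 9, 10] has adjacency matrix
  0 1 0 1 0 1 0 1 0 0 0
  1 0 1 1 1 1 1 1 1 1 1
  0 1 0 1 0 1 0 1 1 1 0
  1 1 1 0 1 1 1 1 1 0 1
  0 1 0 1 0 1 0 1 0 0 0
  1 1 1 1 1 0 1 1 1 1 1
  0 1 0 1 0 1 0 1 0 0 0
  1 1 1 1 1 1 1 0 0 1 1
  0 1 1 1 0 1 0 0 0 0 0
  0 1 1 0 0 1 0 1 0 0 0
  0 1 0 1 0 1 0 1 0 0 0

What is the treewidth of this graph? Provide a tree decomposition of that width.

The largest bag has 5 vertices, giving width 4; this decomposition certifies tw(G) ≤ 4. On the other hand G contains the 5-clique {1, 2, 5, 7, 9}. A clique must lie in a single bag of any decomposition, so no decomposition can have width below 4. Combining the bounds, tw(G) = 4.

Treewidth 4.
One such decomposition:
Bags: B1 = {1, 3, 5, 7, 10}  B2 = {0, 1, 3, 5, 7}  B3 = {1, 2, 3, 5, 7}  B4 = {1, 2, 3, 5, 8}  B5 = {1, 3, 4, 5, 7}  B6 = {1, 3, 5, 6, 7}  B7 = {1, 2, 5, 7, 9}
Tree: B1–B2, B2–B3, B3–B4, B1–B5, B1–B6, B3–B7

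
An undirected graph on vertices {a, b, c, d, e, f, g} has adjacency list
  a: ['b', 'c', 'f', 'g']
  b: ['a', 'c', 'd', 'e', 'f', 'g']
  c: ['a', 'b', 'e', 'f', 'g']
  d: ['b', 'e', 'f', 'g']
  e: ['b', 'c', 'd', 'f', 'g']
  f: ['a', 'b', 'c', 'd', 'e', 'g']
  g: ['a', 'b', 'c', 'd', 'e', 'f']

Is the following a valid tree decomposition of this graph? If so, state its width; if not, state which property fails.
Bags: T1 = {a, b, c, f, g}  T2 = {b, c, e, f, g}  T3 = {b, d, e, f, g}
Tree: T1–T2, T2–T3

Yes; width 4.

Checking the three conditions: (i) the bags cover all of {a, b, c, d, e, f, g}; (ii) for each edge, some bag contains both endpoints; (iii) the bags containing any fixed vertex form a subtree. All hold, so the decomposition is valid with width 5 − 1 = 4.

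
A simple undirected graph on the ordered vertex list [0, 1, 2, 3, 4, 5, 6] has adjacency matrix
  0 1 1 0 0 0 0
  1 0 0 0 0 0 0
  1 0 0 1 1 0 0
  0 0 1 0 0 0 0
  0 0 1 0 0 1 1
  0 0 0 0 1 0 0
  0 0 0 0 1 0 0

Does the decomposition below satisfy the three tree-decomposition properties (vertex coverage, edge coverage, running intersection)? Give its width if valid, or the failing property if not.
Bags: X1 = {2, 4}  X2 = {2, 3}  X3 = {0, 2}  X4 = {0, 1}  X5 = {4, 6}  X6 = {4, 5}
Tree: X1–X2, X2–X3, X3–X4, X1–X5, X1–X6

Yes; width 1.

Vertex coverage: the bags together contain {0, 1, 2, 3, 4, 5, 6}, the full vertex set. Edge coverage: each edge of G has both endpoints in at least one bag. Running intersection: for every vertex, the bags containing it form a connected subtree. All three properties hold, so this is a valid tree decomposition of width max|bag| − 1 = 1, and hence tw(G) ≤ 1.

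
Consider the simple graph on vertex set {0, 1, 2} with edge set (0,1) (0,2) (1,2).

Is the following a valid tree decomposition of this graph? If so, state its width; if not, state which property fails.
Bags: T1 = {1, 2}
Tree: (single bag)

A tree decomposition must satisfy three properties: every vertex lies in some bag; for every edge, both endpoints lie together in some bag; and for every vertex, the bags containing it form a connected subtree. Here vertex 0 appears in no bag, so the decomposition is invalid.

No — vertex 0 appears in no bag.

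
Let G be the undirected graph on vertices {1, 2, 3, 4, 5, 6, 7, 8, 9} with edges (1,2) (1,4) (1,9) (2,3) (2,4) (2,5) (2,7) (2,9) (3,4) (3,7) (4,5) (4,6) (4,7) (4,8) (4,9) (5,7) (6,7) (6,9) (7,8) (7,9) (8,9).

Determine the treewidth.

A width-3 tree decomposition is:
Bags: B1 = {2, 3, 4, 7}  B2 = {2, 4, 7, 9}  B3 = {4, 6, 7, 9}  B4 = {2, 4, 5, 7}  B5 = {4, 7, 8, 9}  B6 = {1, 2, 4, 9}
Tree: B1–B2, B2–B3, B1–B4, B2–B5, B2–B6
The largest bag has 4 vertices, giving width 3; this decomposition certifies tw(G) ≤ 3. Conversely, {1, 2, 4, 9} is a clique of size 4, and the vertices of any clique must share a bag in every tree decomposition; so some bag has ≥ 4 vertices and tw(G) ≥ 3. Combining the bounds, tw(G) = 3.

3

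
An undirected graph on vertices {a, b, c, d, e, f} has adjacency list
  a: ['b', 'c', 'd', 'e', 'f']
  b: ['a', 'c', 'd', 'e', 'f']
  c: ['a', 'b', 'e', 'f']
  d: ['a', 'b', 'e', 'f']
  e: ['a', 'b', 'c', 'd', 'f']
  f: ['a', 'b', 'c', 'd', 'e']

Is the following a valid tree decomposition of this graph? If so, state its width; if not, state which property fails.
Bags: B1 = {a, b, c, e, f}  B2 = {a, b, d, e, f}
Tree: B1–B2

Checking the three conditions: (i) the bags cover all of {a, b, c, d, e, f}; (ii) for each edge, some bag contains both endpoints; (iii) the bags containing any fixed vertex form a subtree. All hold, so the decomposition is valid with width 5 − 1 = 4.

Yes; width 4.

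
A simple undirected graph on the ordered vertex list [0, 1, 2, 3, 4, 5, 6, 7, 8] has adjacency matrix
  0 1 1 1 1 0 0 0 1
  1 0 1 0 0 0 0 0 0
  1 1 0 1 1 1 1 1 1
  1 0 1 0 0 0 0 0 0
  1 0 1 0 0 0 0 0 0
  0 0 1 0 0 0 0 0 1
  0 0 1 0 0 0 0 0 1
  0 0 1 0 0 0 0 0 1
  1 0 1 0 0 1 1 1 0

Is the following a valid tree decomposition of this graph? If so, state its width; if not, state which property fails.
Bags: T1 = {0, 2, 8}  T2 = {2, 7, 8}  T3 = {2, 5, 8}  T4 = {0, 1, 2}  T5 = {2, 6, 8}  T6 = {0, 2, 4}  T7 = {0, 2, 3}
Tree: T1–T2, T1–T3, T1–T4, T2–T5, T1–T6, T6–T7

Every vertex of G appears in some bag (union = {0, 1, 2, 3, 4, 5, 6, 7, 8}); every edge is covered by a bag; and for each vertex v the set of bags containing v is connected in the bag tree. The decomposition is therefore valid. The largest bag has 3 vertices, so the width is 2.

Yes; width 2.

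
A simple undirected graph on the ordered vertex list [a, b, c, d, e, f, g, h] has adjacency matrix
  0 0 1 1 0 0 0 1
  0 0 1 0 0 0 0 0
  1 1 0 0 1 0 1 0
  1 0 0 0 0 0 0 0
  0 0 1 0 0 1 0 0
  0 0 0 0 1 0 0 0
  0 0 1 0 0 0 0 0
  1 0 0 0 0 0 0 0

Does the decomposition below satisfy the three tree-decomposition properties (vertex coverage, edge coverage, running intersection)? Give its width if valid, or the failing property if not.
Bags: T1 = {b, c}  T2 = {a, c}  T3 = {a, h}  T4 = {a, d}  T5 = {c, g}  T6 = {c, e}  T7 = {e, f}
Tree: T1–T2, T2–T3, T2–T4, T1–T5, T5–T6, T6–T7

Yes; width 1.

Every vertex of G appears in some bag (union = {a, b, c, d, e, f, g, h}); every edge is covered by a bag; and for each vertex v the set of bags containing v is connected in the bag tree. The decomposition is therefore valid. The largest bag has 2 vertices, so the width is 1.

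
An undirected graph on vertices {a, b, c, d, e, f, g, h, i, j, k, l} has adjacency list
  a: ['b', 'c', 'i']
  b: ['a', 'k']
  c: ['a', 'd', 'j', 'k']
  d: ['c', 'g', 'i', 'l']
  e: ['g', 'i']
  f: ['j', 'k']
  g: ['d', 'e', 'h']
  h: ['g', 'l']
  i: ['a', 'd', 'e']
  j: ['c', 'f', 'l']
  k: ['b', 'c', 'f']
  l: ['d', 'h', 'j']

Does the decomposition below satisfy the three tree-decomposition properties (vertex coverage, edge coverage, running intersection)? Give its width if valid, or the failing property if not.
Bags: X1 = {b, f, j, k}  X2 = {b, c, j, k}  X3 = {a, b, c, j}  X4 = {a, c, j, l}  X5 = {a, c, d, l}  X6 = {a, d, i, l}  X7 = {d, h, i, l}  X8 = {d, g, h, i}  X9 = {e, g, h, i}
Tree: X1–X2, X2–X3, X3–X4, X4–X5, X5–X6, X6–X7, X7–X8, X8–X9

Yes; width 3.

Vertex coverage: the bags together contain {a, b, c, d, e, f, g, h, i, j, k, l}, the full vertex set. Edge coverage: each edge of G has both endpoints in at least one bag. Running intersection: for every vertex, the bags containing it form a connected subtree. All three properties hold, so this is a valid tree decomposition of width max|bag| − 1 = 3, and hence tw(G) ≤ 3.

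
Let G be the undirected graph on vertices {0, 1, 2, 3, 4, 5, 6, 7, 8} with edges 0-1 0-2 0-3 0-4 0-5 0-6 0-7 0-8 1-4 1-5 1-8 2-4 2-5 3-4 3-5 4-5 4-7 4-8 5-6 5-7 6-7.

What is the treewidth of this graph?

3

A width-3 tree decomposition is:
Bags: B1 = {0, 4, 5, 7}  B2 = {0, 1, 4, 5}  B3 = {0, 1, 4, 8}  B4 = {0, 5, 6, 7}  B5 = {0, 3, 4, 5}  B6 = {0, 2, 4, 5}
Tree: B1–B2, B2–B3, B1–B4, B2–B5, B1–B6
The largest bag has 4 vertices, giving width 3; this decomposition certifies tw(G) ≤ 3. Conversely, {0, 1, 4, 8} is a clique of size 4, and the vertices of any clique must share a bag in every tree decomposition; so some bag has ≥ 4 vertices and tw(G) ≥ 3. Hence tw(G) = 3 exactly.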